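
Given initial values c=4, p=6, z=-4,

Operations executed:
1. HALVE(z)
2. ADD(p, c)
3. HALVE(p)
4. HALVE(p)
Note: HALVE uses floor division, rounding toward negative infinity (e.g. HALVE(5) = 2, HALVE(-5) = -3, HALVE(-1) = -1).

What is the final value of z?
z = -2

Tracing execution:
Step 1: HALVE(z) → z = -2
Step 2: ADD(p, c) → z = -2
Step 3: HALVE(p) → z = -2
Step 4: HALVE(p) → z = -2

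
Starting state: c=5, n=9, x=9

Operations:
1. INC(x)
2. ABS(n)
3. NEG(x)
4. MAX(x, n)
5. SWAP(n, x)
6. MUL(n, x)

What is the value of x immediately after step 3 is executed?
x = -10

Tracing x through execution:
Initial: x = 9
After step 1 (INC(x)): x = 10
After step 2 (ABS(n)): x = 10
After step 3 (NEG(x)): x = -10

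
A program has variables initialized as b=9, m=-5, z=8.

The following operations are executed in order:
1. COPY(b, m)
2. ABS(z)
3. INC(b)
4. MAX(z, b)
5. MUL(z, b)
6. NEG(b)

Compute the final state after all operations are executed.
{b: 4, m: -5, z: -32}

Step-by-step execution:
Initial: b=9, m=-5, z=8
After step 1 (COPY(b, m)): b=-5, m=-5, z=8
After step 2 (ABS(z)): b=-5, m=-5, z=8
After step 3 (INC(b)): b=-4, m=-5, z=8
After step 4 (MAX(z, b)): b=-4, m=-5, z=8
After step 5 (MUL(z, b)): b=-4, m=-5, z=-32
After step 6 (NEG(b)): b=4, m=-5, z=-32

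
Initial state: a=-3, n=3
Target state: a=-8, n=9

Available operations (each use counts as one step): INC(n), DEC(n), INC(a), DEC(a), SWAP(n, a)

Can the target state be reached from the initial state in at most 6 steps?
No

The target state cannot be reached within 6 steps.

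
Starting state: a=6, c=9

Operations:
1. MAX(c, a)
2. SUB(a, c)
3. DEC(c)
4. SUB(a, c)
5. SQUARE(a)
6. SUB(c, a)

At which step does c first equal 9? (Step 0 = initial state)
Step 0

Tracing c:
Initial: c = 9 ← first occurrence
After step 1: c = 9
After step 2: c = 9
After step 3: c = 8
After step 4: c = 8
After step 5: c = 8
After step 6: c = -113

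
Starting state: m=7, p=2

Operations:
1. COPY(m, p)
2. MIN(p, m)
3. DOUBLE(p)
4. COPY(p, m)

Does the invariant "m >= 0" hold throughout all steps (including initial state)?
Yes

The invariant holds at every step.

State at each step:
Initial: m=7, p=2
After step 1: m=2, p=2
After step 2: m=2, p=2
After step 3: m=2, p=4
After step 4: m=2, p=2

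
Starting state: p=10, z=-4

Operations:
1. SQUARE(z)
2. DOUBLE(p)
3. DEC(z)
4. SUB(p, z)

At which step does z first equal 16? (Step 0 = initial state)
Step 1

Tracing z:
Initial: z = -4
After step 1: z = 16 ← first occurrence
After step 2: z = 16
After step 3: z = 15
After step 4: z = 15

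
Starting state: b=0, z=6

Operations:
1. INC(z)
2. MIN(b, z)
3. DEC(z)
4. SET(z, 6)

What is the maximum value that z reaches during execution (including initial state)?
7

Values of z at each step:
Initial: z = 6
After step 1: z = 7 ← maximum
After step 2: z = 7
After step 3: z = 6
After step 4: z = 6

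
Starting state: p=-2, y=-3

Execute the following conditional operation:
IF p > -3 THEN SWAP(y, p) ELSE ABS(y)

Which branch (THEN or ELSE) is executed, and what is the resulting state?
Branch: THEN, Final state: p=-3, y=-2

Evaluating condition: p > -3
p = -2
Condition is True, so THEN branch executes
After SWAP(y, p): p=-3, y=-2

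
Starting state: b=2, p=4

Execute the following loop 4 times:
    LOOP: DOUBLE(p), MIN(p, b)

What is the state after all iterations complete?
b=2, p=2

Iteration trace:
Start: b=2, p=4
After iteration 1: b=2, p=2
After iteration 2: b=2, p=2
After iteration 3: b=2, p=2
After iteration 4: b=2, p=2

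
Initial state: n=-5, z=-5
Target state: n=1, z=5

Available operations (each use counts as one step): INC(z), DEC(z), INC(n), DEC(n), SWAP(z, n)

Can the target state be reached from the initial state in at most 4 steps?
No

The target state cannot be reached within 4 steps.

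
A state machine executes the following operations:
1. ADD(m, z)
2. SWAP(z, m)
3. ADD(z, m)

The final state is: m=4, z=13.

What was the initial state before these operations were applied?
m=5, z=4

Working backwards:
Final state: m=4, z=13
Before step 3 (ADD(z, m)): m=4, z=9
Before step 2 (SWAP(z, m)): m=9, z=4
Before step 1 (ADD(m, z)): m=5, z=4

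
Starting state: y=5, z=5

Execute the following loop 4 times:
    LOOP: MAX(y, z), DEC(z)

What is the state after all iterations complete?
y=5, z=1

Iteration trace:
Start: y=5, z=5
After iteration 1: y=5, z=4
After iteration 2: y=5, z=3
After iteration 3: y=5, z=2
After iteration 4: y=5, z=1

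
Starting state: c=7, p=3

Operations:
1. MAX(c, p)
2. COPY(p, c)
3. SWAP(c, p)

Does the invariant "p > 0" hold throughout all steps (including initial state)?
Yes

The invariant holds at every step.

State at each step:
Initial: c=7, p=3
After step 1: c=7, p=3
After step 2: c=7, p=7
After step 3: c=7, p=7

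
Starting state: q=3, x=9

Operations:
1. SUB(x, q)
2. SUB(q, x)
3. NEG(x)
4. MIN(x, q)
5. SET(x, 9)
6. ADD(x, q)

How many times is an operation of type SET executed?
1

Counting SET operations:
Step 5: SET(x, 9) ← SET
Total: 1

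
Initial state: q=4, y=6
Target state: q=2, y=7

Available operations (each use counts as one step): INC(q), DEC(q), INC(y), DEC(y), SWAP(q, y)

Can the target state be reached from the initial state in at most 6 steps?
Yes

Path (3 steps): DEC(q) → DEC(q) → INC(y)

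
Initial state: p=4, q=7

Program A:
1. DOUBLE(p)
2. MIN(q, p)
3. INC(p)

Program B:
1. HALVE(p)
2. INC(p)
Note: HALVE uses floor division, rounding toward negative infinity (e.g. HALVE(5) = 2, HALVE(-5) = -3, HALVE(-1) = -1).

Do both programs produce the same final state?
No

Program A final state: p=9, q=7
Program B final state: p=3, q=7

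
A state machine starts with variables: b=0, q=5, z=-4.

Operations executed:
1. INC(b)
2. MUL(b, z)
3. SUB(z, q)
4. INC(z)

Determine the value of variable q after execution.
q = 5

Tracing execution:
Step 1: INC(b) → q = 5
Step 2: MUL(b, z) → q = 5
Step 3: SUB(z, q) → q = 5
Step 4: INC(z) → q = 5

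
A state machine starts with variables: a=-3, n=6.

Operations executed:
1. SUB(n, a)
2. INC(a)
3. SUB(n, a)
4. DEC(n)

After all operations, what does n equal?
n = 10

Tracing execution:
Step 1: SUB(n, a) → n = 9
Step 2: INC(a) → n = 9
Step 3: SUB(n, a) → n = 11
Step 4: DEC(n) → n = 10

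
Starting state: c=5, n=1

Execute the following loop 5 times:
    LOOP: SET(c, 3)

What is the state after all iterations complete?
c=3, n=1

Iteration trace:
Start: c=5, n=1
After iteration 1: c=3, n=1
After iteration 2: c=3, n=1
After iteration 3: c=3, n=1
After iteration 4: c=3, n=1
After iteration 5: c=3, n=1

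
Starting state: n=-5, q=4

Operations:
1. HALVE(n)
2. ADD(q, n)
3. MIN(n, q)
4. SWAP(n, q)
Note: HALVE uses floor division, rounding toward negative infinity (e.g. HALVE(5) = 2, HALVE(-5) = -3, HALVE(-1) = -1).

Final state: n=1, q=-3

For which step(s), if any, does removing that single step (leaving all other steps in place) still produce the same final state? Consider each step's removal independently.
Step(s) 3

Testing removal of each single step:
Without step 1: final = n=-1, q=-5 (different)
Without step 2: final = n=4, q=-3 (different)
Without step 3: final = n=1, q=-3 (same)
Without step 4: final = n=-3, q=1 (different)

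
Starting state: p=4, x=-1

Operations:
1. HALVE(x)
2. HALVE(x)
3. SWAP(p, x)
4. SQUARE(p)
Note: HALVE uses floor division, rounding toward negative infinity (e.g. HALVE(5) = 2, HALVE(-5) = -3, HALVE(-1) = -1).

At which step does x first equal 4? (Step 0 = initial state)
Step 3

Tracing x:
Initial: x = -1
After step 1: x = -1
After step 2: x = -1
After step 3: x = 4 ← first occurrence
After step 4: x = 4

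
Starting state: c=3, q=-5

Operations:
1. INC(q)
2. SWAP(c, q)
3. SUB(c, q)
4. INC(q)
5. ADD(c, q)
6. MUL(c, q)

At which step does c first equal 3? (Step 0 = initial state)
Step 0

Tracing c:
Initial: c = 3 ← first occurrence
After step 1: c = 3
After step 2: c = -4
After step 3: c = -7
After step 4: c = -7
After step 5: c = -3
After step 6: c = -12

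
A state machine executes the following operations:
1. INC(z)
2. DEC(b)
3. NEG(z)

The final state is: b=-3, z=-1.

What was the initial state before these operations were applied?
b=-2, z=0

Working backwards:
Final state: b=-3, z=-1
Before step 3 (NEG(z)): b=-3, z=1
Before step 2 (DEC(b)): b=-2, z=1
Before step 1 (INC(z)): b=-2, z=0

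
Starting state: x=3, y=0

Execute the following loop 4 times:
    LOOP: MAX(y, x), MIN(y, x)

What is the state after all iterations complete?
x=3, y=3

Iteration trace:
Start: x=3, y=0
After iteration 1: x=3, y=3
After iteration 2: x=3, y=3
After iteration 3: x=3, y=3
After iteration 4: x=3, y=3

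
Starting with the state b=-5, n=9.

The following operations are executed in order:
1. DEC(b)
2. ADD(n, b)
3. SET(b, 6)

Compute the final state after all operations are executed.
{b: 6, n: 3}

Step-by-step execution:
Initial: b=-5, n=9
After step 1 (DEC(b)): b=-6, n=9
After step 2 (ADD(n, b)): b=-6, n=3
After step 3 (SET(b, 6)): b=6, n=3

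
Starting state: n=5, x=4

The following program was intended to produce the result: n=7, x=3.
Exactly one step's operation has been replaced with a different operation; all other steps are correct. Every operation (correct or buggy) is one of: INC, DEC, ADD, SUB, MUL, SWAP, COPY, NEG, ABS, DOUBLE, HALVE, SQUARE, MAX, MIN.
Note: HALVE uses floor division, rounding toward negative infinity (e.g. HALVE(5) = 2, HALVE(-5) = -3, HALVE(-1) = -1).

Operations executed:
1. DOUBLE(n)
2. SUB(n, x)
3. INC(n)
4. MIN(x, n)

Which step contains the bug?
Step 4

Trace with buggy code:
Initial: n=5, x=4
After step 1: n=10, x=4
After step 2: n=6, x=4
After step 3: n=7, x=4
After step 4: n=7, x=4
Actual final n=7, x=4 ≠ expected n=7, x=3.
Step 4 is the only position where a single-operation replacement can produce the expected result.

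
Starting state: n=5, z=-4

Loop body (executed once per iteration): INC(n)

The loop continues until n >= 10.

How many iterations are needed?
5

Tracing iterations:
Initial: n=5, z=-4
After iteration 1: n=6, z=-4
After iteration 2: n=7, z=-4
After iteration 3: n=8, z=-4
After iteration 4: n=9, z=-4
After iteration 5: n=10, z=-4
n >= 10 now holds, so the loop exits after 5 iterations.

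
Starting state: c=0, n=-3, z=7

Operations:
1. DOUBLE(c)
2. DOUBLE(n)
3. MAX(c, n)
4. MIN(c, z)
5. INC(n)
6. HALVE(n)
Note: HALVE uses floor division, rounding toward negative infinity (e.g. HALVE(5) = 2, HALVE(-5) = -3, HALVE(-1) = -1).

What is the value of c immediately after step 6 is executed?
c = 0

Tracing c through execution:
Initial: c = 0
After step 1 (DOUBLE(c)): c = 0
After step 2 (DOUBLE(n)): c = 0
After step 3 (MAX(c, n)): c = 0
After step 4 (MIN(c, z)): c = 0
After step 5 (INC(n)): c = 0
After step 6 (HALVE(n)): c = 0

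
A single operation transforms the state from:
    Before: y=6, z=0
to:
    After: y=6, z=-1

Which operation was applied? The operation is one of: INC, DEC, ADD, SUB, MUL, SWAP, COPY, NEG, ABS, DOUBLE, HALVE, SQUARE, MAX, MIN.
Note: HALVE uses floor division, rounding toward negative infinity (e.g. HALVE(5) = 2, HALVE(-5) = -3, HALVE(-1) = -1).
DEC(z)

Analyzing the change:
Before: y=6, z=0
After: y=6, z=-1
Variable z changed from 0 to -1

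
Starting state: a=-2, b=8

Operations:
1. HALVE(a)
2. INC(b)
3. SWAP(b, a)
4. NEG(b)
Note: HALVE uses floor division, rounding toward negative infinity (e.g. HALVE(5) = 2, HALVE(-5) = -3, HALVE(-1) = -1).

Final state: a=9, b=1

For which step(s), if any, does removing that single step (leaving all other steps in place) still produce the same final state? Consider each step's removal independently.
None - removing any single step changes the final result

Testing removal of each single step:
Without step 1: final = a=9, b=2 (different)
Without step 2: final = a=8, b=1 (different)
Without step 3: final = a=-1, b=-9 (different)
Without step 4: final = a=9, b=-1 (different)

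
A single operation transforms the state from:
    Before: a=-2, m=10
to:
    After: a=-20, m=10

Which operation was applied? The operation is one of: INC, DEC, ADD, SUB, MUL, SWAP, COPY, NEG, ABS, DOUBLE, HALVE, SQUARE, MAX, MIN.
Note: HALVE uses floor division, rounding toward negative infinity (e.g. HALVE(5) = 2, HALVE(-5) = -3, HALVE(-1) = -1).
MUL(a, m)

Analyzing the change:
Before: a=-2, m=10
After: a=-20, m=10
Variable a changed from -2 to -20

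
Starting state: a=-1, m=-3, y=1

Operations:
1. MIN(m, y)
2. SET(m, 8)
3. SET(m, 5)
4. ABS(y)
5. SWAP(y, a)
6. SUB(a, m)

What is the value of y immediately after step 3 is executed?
y = 1

Tracing y through execution:
Initial: y = 1
After step 1 (MIN(m, y)): y = 1
After step 2 (SET(m, 8)): y = 1
After step 3 (SET(m, 5)): y = 1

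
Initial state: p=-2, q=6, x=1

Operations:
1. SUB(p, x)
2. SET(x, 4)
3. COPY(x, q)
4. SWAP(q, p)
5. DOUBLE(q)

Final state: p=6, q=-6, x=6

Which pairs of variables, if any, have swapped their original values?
None

Comparing initial and final values:
q: 6 → -6
x: 1 → 6
p: -2 → 6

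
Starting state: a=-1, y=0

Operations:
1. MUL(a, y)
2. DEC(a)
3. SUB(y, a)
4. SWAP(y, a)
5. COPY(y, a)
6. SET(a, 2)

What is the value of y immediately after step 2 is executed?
y = 0

Tracing y through execution:
Initial: y = 0
After step 1 (MUL(a, y)): y = 0
After step 2 (DEC(a)): y = 0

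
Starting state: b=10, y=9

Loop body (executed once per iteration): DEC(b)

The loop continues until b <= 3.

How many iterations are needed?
7

Tracing iterations:
Initial: b=10, y=9
After iteration 1: b=9, y=9
After iteration 2: b=8, y=9
After iteration 3: b=7, y=9
After iteration 4: b=6, y=9
After iteration 5: b=5, y=9
After iteration 6: b=4, y=9
After iteration 7: b=3, y=9
b <= 3 now holds, so the loop exits after 7 iterations.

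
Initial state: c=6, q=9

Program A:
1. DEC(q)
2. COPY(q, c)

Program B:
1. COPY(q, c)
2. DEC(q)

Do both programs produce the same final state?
No

Program A final state: c=6, q=6
Program B final state: c=6, q=5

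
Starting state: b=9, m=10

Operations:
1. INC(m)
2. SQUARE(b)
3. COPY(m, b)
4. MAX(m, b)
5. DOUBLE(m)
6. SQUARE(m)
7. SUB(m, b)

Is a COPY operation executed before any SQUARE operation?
No

First COPY: step 3
First SQUARE: step 2
Since 3 > 2, SQUARE comes first.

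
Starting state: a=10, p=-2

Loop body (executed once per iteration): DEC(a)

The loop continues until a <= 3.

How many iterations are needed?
7

Tracing iterations:
Initial: a=10, p=-2
After iteration 1: a=9, p=-2
After iteration 2: a=8, p=-2
After iteration 3: a=7, p=-2
After iteration 4: a=6, p=-2
After iteration 5: a=5, p=-2
After iteration 6: a=4, p=-2
After iteration 7: a=3, p=-2
a <= 3 now holds, so the loop exits after 7 iterations.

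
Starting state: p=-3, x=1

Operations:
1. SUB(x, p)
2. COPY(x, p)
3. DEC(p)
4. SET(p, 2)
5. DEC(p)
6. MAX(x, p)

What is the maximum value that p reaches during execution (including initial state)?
2

Values of p at each step:
Initial: p = -3
After step 1: p = -3
After step 2: p = -3
After step 3: p = -4
After step 4: p = 2 ← maximum
After step 5: p = 1
After step 6: p = 1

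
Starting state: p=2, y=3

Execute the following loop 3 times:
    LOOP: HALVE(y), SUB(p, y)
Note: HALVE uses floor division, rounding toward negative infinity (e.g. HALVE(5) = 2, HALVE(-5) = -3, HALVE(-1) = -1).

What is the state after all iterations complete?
p=1, y=0

Iteration trace:
Start: p=2, y=3
After iteration 1: p=1, y=1
After iteration 2: p=1, y=0
After iteration 3: p=1, y=0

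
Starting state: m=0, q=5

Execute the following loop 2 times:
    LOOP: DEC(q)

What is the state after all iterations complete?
m=0, q=3

Iteration trace:
Start: m=0, q=5
After iteration 1: m=0, q=4
After iteration 2: m=0, q=3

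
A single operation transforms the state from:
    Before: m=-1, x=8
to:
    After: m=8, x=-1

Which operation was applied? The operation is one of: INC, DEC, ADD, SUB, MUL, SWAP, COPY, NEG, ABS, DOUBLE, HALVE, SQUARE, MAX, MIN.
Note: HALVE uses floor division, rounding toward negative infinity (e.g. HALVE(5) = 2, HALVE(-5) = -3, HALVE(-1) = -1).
SWAP(m, x)

Analyzing the change:
Before: m=-1, x=8
After: m=8, x=-1
Variable m changed from -1 to 8
Variable x changed from 8 to -1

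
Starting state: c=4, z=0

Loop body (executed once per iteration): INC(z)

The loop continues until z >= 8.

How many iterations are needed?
8

Tracing iterations:
Initial: c=4, z=0
After iteration 1: c=4, z=1
After iteration 2: c=4, z=2
After iteration 3: c=4, z=3
After iteration 4: c=4, z=4
After iteration 5: c=4, z=5
After iteration 6: c=4, z=6
After iteration 7: c=4, z=7
After iteration 8: c=4, z=8
z >= 8 now holds, so the loop exits after 8 iterations.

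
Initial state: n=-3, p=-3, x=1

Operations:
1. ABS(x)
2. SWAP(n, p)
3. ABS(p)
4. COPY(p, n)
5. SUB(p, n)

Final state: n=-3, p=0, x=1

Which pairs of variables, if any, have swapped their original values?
None

Comparing initial and final values:
p: -3 → 0
x: 1 → 1
n: -3 → -3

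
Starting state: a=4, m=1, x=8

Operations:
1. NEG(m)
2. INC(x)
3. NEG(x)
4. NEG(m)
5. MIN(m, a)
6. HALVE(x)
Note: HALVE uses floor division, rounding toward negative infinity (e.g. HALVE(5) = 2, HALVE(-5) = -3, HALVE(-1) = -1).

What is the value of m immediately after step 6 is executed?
m = 1

Tracing m through execution:
Initial: m = 1
After step 1 (NEG(m)): m = -1
After step 2 (INC(x)): m = -1
After step 3 (NEG(x)): m = -1
After step 4 (NEG(m)): m = 1
After step 5 (MIN(m, a)): m = 1
After step 6 (HALVE(x)): m = 1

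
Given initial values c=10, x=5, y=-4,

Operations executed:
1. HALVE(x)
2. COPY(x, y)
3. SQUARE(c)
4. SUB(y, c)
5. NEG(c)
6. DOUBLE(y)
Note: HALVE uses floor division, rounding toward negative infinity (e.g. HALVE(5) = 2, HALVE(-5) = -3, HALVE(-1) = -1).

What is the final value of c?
c = -100

Tracing execution:
Step 1: HALVE(x) → c = 10
Step 2: COPY(x, y) → c = 10
Step 3: SQUARE(c) → c = 100
Step 4: SUB(y, c) → c = 100
Step 5: NEG(c) → c = -100
Step 6: DOUBLE(y) → c = -100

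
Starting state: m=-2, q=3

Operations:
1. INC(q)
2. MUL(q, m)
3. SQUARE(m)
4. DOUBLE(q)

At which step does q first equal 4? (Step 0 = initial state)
Step 1

Tracing q:
Initial: q = 3
After step 1: q = 4 ← first occurrence
After step 2: q = -8
After step 3: q = -8
After step 4: q = -16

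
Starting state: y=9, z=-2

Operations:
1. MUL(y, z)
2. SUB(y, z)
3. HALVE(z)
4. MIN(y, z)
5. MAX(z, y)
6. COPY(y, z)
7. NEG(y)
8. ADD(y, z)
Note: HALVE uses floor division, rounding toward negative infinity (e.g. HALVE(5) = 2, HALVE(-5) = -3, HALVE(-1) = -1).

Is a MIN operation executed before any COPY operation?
Yes

First MIN: step 4
First COPY: step 6
Since 4 < 6, MIN comes first.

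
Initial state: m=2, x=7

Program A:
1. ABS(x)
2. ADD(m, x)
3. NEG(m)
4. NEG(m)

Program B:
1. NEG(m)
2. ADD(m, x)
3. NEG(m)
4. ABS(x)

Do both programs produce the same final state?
No

Program A final state: m=9, x=7
Program B final state: m=-5, x=7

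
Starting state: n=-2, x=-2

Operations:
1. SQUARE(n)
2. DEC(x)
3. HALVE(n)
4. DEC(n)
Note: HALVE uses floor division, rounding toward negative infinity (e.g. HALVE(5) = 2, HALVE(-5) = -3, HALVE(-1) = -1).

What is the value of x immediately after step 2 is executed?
x = -3

Tracing x through execution:
Initial: x = -2
After step 1 (SQUARE(n)): x = -2
After step 2 (DEC(x)): x = -3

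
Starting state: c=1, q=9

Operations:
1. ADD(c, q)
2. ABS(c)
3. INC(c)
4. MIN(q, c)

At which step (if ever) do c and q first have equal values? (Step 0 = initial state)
Never

c and q never become equal during execution.

Comparing values at each step:
Initial: c=1, q=9
After step 1: c=10, q=9
After step 2: c=10, q=9
After step 3: c=11, q=9
After step 4: c=11, q=9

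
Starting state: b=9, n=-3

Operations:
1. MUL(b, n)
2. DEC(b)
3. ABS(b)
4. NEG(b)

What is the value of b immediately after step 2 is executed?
b = -28

Tracing b through execution:
Initial: b = 9
After step 1 (MUL(b, n)): b = -27
After step 2 (DEC(b)): b = -28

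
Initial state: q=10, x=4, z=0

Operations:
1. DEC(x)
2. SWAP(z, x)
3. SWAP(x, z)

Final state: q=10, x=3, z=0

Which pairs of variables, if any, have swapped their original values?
None

Comparing initial and final values:
x: 4 → 3
z: 0 → 0
q: 10 → 10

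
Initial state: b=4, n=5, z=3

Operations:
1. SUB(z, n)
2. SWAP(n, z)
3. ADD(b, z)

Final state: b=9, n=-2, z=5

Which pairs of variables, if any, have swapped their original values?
None

Comparing initial and final values:
z: 3 → 5
b: 4 → 9
n: 5 → -2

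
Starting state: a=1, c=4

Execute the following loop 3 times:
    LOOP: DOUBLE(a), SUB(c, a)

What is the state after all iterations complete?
a=8, c=-10

Iteration trace:
Start: a=1, c=4
After iteration 1: a=2, c=2
After iteration 2: a=4, c=-2
After iteration 3: a=8, c=-10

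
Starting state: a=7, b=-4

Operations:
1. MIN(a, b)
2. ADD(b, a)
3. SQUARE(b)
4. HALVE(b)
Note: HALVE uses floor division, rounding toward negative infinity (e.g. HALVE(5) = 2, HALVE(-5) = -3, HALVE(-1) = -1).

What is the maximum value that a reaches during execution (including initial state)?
7

Values of a at each step:
Initial: a = 7 ← maximum
After step 1: a = -4
After step 2: a = -4
After step 3: a = -4
After step 4: a = -4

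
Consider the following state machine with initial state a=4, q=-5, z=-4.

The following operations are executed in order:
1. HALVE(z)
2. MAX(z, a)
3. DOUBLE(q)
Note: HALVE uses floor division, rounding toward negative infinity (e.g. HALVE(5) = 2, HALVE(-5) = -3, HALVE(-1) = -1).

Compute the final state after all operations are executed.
{a: 4, q: -10, z: 4}

Step-by-step execution:
Initial: a=4, q=-5, z=-4
After step 1 (HALVE(z)): a=4, q=-5, z=-2
After step 2 (MAX(z, a)): a=4, q=-5, z=4
After step 3 (DOUBLE(q)): a=4, q=-10, z=4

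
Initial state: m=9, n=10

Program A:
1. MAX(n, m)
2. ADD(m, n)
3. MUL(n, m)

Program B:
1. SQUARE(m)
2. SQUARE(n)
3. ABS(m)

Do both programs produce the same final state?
No

Program A final state: m=19, n=190
Program B final state: m=81, n=100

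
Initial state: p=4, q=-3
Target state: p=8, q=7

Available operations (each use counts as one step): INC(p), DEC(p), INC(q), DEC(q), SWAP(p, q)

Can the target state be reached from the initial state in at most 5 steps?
No

The target state cannot be reached within 5 steps.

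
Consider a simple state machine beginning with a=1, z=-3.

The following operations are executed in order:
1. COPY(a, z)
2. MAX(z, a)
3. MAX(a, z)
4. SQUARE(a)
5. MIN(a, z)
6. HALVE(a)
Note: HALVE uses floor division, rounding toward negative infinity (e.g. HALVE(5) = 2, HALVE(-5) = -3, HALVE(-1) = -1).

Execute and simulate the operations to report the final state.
{a: -2, z: -3}

Step-by-step execution:
Initial: a=1, z=-3
After step 1 (COPY(a, z)): a=-3, z=-3
After step 2 (MAX(z, a)): a=-3, z=-3
After step 3 (MAX(a, z)): a=-3, z=-3
After step 4 (SQUARE(a)): a=9, z=-3
After step 5 (MIN(a, z)): a=-3, z=-3
After step 6 (HALVE(a)): a=-2, z=-3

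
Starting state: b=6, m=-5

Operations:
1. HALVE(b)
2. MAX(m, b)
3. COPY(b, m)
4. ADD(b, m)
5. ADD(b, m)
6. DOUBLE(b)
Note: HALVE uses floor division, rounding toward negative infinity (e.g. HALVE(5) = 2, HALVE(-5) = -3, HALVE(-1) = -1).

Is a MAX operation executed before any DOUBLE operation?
Yes

First MAX: step 2
First DOUBLE: step 6
Since 2 < 6, MAX comes first.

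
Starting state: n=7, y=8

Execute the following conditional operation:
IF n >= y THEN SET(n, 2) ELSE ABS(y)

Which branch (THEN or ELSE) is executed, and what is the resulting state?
Branch: ELSE, Final state: n=7, y=8

Evaluating condition: n >= y
n = 7, y = 8
Condition is False, so ELSE branch executes
After ABS(y): n=7, y=8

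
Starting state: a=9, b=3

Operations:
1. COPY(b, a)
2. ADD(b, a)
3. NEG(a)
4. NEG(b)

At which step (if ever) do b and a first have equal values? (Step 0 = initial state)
Step 1

b and a first become equal after step 1.

Comparing values at each step:
Initial: b=3, a=9
After step 1: b=9, a=9 ← equal!
After step 2: b=18, a=9
After step 3: b=18, a=-9
After step 4: b=-18, a=-9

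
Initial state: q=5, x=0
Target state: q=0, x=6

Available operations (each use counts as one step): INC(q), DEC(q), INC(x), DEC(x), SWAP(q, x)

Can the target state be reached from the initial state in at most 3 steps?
Yes

Path (2 steps): INC(q) → SWAP(q, x)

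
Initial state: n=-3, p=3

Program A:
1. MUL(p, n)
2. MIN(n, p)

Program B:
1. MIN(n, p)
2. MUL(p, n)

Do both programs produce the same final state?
No

Program A final state: n=-9, p=-9
Program B final state: n=-3, p=-9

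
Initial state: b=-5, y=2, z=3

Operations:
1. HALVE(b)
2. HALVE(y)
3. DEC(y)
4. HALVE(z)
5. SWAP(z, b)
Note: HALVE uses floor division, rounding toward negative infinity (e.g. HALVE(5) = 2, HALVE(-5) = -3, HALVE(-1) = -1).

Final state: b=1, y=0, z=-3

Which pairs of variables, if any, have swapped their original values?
None

Comparing initial and final values:
b: -5 → 1
z: 3 → -3
y: 2 → 0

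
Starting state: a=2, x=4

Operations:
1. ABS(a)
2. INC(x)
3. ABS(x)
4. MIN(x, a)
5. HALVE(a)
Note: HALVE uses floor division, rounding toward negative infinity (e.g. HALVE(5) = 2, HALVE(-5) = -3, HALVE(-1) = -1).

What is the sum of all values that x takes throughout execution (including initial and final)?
22

Values of x at each step:
Initial: x = 4
After step 1: x = 4
After step 2: x = 5
After step 3: x = 5
After step 4: x = 2
After step 5: x = 2
Sum = 4 + 4 + 5 + 5 + 2 + 2 = 22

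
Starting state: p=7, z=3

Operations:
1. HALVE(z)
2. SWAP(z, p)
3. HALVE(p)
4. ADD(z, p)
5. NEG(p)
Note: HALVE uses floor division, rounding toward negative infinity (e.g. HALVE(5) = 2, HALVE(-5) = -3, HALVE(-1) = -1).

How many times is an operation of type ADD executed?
1

Counting ADD operations:
Step 4: ADD(z, p) ← ADD
Total: 1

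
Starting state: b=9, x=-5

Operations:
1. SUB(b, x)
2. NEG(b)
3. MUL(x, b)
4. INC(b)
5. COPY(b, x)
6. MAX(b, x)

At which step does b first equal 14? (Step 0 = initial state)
Step 1

Tracing b:
Initial: b = 9
After step 1: b = 14 ← first occurrence
After step 2: b = -14
After step 3: b = -14
After step 4: b = -13
After step 5: b = 70
After step 6: b = 70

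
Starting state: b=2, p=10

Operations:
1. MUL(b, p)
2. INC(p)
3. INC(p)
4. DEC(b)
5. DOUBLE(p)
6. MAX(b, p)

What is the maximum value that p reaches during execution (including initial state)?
24

Values of p at each step:
Initial: p = 10
After step 1: p = 10
After step 2: p = 11
After step 3: p = 12
After step 4: p = 12
After step 5: p = 24 ← maximum
After step 6: p = 24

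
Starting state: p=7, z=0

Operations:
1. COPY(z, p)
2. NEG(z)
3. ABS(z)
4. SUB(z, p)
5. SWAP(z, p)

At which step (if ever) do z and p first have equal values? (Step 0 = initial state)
Step 1

z and p first become equal after step 1.

Comparing values at each step:
Initial: z=0, p=7
After step 1: z=7, p=7 ← equal!
After step 2: z=-7, p=7
After step 3: z=7, p=7 ← equal!
After step 4: z=0, p=7
After step 5: z=7, p=0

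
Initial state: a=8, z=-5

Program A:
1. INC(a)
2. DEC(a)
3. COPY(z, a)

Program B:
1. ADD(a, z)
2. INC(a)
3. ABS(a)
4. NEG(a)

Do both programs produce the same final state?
No

Program A final state: a=8, z=8
Program B final state: a=-4, z=-5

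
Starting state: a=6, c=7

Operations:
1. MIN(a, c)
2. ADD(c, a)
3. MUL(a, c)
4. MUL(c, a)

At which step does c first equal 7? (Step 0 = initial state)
Step 0

Tracing c:
Initial: c = 7 ← first occurrence
After step 1: c = 7
After step 2: c = 13
After step 3: c = 13
After step 4: c = 1014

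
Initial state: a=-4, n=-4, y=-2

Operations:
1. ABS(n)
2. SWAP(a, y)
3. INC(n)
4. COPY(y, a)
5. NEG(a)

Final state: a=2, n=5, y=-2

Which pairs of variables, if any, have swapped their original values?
None

Comparing initial and final values:
a: -4 → 2
n: -4 → 5
y: -2 → -2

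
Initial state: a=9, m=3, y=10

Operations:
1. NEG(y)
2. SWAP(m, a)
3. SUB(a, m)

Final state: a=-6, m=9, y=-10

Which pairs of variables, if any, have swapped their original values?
None

Comparing initial and final values:
y: 10 → -10
a: 9 → -6
m: 3 → 9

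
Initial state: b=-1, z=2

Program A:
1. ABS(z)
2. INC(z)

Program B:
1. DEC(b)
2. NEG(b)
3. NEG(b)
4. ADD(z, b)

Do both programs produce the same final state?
No

Program A final state: b=-1, z=3
Program B final state: b=-2, z=0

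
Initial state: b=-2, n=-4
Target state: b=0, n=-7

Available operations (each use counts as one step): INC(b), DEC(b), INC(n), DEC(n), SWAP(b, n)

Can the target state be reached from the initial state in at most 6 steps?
Yes

Path (5 steps): INC(b) → INC(b) → DEC(n) → DEC(n) → DEC(n)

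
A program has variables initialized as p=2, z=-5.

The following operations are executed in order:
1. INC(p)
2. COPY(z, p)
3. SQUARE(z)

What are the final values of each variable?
{p: 3, z: 9}

Step-by-step execution:
Initial: p=2, z=-5
After step 1 (INC(p)): p=3, z=-5
After step 2 (COPY(z, p)): p=3, z=3
After step 3 (SQUARE(z)): p=3, z=9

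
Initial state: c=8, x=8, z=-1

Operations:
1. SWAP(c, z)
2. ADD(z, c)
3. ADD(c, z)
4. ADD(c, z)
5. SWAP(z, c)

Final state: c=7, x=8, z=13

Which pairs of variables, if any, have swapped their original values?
None

Comparing initial and final values:
x: 8 → 8
c: 8 → 7
z: -1 → 13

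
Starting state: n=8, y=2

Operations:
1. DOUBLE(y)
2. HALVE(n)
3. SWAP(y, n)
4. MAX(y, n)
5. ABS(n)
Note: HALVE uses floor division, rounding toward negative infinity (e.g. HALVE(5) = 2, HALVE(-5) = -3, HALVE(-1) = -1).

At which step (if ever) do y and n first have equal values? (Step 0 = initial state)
Step 2

y and n first become equal after step 2.

Comparing values at each step:
Initial: y=2, n=8
After step 1: y=4, n=8
After step 2: y=4, n=4 ← equal!
After step 3: y=4, n=4 ← equal!
After step 4: y=4, n=4 ← equal!
After step 5: y=4, n=4 ← equal!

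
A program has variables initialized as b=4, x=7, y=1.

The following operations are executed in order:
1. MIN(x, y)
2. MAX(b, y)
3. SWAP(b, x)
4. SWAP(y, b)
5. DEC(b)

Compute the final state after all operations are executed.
{b: 0, x: 4, y: 1}

Step-by-step execution:
Initial: b=4, x=7, y=1
After step 1 (MIN(x, y)): b=4, x=1, y=1
After step 2 (MAX(b, y)): b=4, x=1, y=1
After step 3 (SWAP(b, x)): b=1, x=4, y=1
After step 4 (SWAP(y, b)): b=1, x=4, y=1
After step 5 (DEC(b)): b=0, x=4, y=1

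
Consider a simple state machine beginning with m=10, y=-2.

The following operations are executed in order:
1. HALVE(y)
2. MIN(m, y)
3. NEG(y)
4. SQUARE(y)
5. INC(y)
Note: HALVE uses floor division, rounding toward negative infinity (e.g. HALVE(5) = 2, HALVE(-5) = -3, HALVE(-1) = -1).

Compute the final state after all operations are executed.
{m: -1, y: 2}

Step-by-step execution:
Initial: m=10, y=-2
After step 1 (HALVE(y)): m=10, y=-1
After step 2 (MIN(m, y)): m=-1, y=-1
After step 3 (NEG(y)): m=-1, y=1
After step 4 (SQUARE(y)): m=-1, y=1
After step 5 (INC(y)): m=-1, y=2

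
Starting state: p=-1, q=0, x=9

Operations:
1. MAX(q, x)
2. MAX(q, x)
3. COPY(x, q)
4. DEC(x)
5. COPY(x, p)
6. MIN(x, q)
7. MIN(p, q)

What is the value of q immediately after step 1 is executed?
q = 9

Tracing q through execution:
Initial: q = 0
After step 1 (MAX(q, x)): q = 9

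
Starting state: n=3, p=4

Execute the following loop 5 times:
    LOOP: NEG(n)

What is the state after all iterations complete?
n=-3, p=4

Iteration trace:
Start: n=3, p=4
After iteration 1: n=-3, p=4
After iteration 2: n=3, p=4
After iteration 3: n=-3, p=4
After iteration 4: n=3, p=4
After iteration 5: n=-3, p=4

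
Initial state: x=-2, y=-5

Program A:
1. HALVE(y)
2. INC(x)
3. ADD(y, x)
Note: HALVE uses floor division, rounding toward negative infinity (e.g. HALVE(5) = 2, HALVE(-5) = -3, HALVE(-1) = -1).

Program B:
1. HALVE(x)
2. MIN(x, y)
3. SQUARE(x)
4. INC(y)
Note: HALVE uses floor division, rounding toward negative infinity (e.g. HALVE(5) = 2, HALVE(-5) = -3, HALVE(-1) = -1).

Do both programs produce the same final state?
No

Program A final state: x=-1, y=-4
Program B final state: x=25, y=-4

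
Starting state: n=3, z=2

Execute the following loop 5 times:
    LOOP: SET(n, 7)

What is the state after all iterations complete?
n=7, z=2

Iteration trace:
Start: n=3, z=2
After iteration 1: n=7, z=2
After iteration 2: n=7, z=2
After iteration 3: n=7, z=2
After iteration 4: n=7, z=2
After iteration 5: n=7, z=2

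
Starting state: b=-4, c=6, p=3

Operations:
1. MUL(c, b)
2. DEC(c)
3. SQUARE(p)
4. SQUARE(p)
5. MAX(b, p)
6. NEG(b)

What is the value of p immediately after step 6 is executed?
p = 81

Tracing p through execution:
Initial: p = 3
After step 1 (MUL(c, b)): p = 3
After step 2 (DEC(c)): p = 3
After step 3 (SQUARE(p)): p = 9
After step 4 (SQUARE(p)): p = 81
After step 5 (MAX(b, p)): p = 81
After step 6 (NEG(b)): p = 81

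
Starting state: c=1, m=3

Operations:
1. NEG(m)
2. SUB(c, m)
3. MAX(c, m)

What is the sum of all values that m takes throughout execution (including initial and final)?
-6

Values of m at each step:
Initial: m = 3
After step 1: m = -3
After step 2: m = -3
After step 3: m = -3
Sum = 3 + -3 + -3 + -3 = -6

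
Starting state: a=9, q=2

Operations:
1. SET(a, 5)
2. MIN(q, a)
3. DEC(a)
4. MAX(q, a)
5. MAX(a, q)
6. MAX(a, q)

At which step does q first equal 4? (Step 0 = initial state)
Step 4

Tracing q:
Initial: q = 2
After step 1: q = 2
After step 2: q = 2
After step 3: q = 2
After step 4: q = 4 ← first occurrence
After step 5: q = 4
After step 6: q = 4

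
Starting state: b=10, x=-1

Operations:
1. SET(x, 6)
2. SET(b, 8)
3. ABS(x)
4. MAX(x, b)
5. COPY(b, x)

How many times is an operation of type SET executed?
2

Counting SET operations:
Step 1: SET(x, 6) ← SET
Step 2: SET(b, 8) ← SET
Total: 2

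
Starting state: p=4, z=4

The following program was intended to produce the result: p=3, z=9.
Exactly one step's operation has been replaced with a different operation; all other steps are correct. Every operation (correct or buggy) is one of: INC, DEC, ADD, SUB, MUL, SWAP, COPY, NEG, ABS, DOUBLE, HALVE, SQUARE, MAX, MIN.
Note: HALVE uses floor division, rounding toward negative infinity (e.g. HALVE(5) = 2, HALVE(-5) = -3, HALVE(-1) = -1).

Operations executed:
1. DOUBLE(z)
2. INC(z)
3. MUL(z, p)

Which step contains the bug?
Step 3

Trace with buggy code:
Initial: p=4, z=4
After step 1: p=4, z=8
After step 2: p=4, z=9
After step 3: p=4, z=36
Actual final p=4, z=36 ≠ expected p=3, z=9.
Step 3 is the only position where a single-operation replacement can produce the expected result.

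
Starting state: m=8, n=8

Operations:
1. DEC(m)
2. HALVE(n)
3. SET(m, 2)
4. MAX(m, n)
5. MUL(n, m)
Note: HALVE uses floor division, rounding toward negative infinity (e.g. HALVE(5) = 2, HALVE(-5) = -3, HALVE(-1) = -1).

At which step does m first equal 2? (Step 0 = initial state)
Step 3

Tracing m:
Initial: m = 8
After step 1: m = 7
After step 2: m = 7
After step 3: m = 2 ← first occurrence
After step 4: m = 4
After step 5: m = 4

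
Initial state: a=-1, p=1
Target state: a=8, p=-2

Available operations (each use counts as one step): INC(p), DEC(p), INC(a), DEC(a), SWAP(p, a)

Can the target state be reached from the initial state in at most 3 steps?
No

The target state cannot be reached within 3 steps.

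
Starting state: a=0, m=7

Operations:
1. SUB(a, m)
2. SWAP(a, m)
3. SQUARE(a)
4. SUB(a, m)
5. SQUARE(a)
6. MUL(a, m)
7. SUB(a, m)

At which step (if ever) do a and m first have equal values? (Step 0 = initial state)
Never

a and m never become equal during execution.

Comparing values at each step:
Initial: a=0, m=7
After step 1: a=-7, m=7
After step 2: a=7, m=-7
After step 3: a=49, m=-7
After step 4: a=56, m=-7
After step 5: a=3136, m=-7
After step 6: a=-21952, m=-7
After step 7: a=-21945, m=-7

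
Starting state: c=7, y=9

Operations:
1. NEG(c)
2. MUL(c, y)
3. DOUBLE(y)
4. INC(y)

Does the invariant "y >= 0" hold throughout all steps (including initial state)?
Yes

The invariant holds at every step.

State at each step:
Initial: c=7, y=9
After step 1: c=-7, y=9
After step 2: c=-63, y=9
After step 3: c=-63, y=18
After step 4: c=-63, y=19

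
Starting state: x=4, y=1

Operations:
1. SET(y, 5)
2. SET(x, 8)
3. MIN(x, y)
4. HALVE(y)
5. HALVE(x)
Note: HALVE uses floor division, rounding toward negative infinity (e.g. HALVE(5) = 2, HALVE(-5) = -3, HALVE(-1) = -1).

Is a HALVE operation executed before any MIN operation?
No

First HALVE: step 4
First MIN: step 3
Since 4 > 3, MIN comes first.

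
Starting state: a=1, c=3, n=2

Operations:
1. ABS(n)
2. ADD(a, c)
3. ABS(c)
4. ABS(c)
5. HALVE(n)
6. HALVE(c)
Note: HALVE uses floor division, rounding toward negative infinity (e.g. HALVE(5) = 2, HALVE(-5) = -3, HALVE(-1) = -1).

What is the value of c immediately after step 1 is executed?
c = 3

Tracing c through execution:
Initial: c = 3
After step 1 (ABS(n)): c = 3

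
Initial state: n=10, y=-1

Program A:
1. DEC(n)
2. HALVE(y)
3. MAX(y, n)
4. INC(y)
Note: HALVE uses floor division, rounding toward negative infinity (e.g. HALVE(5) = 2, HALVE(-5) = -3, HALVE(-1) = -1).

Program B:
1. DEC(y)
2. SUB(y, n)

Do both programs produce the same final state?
No

Program A final state: n=9, y=10
Program B final state: n=10, y=-12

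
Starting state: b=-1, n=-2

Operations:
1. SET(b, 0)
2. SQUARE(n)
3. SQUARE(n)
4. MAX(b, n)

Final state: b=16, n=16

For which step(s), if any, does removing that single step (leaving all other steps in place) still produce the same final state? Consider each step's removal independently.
Step(s) 1

Testing removal of each single step:
Without step 1: final = b=16, n=16 (same)
Without step 2: final = b=4, n=4 (different)
Without step 3: final = b=4, n=4 (different)
Without step 4: final = b=0, n=16 (different)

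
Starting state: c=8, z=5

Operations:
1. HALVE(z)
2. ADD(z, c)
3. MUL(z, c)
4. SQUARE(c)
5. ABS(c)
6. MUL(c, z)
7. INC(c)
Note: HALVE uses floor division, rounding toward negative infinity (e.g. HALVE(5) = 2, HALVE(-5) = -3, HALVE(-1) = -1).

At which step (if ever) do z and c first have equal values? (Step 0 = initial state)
Never

z and c never become equal during execution.

Comparing values at each step:
Initial: z=5, c=8
After step 1: z=2, c=8
After step 2: z=10, c=8
After step 3: z=80, c=8
After step 4: z=80, c=64
After step 5: z=80, c=64
After step 6: z=80, c=5120
After step 7: z=80, c=5121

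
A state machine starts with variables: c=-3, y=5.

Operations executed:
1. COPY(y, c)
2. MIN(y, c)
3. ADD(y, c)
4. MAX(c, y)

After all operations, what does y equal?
y = -6

Tracing execution:
Step 1: COPY(y, c) → y = -3
Step 2: MIN(y, c) → y = -3
Step 3: ADD(y, c) → y = -6
Step 4: MAX(c, y) → y = -6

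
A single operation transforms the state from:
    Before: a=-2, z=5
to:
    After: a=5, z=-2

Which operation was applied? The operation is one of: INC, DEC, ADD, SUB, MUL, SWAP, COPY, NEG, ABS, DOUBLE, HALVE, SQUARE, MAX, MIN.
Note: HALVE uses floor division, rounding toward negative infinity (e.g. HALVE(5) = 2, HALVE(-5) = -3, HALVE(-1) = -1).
SWAP(a, z)

Analyzing the change:
Before: a=-2, z=5
After: a=5, z=-2
Variable a changed from -2 to 5
Variable z changed from 5 to -2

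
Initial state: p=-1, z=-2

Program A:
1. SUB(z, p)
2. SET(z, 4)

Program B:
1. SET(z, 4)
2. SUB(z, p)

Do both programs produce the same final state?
No

Program A final state: p=-1, z=4
Program B final state: p=-1, z=5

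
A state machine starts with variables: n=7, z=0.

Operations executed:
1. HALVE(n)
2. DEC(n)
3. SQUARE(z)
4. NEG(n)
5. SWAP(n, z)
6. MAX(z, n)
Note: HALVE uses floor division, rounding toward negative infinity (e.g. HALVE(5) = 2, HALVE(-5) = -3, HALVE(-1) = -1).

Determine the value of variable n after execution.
n = 0

Tracing execution:
Step 1: HALVE(n) → n = 3
Step 2: DEC(n) → n = 2
Step 3: SQUARE(z) → n = 2
Step 4: NEG(n) → n = -2
Step 5: SWAP(n, z) → n = 0
Step 6: MAX(z, n) → n = 0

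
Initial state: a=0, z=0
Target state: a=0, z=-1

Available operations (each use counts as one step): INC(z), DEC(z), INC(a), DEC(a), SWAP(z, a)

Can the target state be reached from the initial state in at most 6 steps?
Yes

Path (1 step): DEC(z)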